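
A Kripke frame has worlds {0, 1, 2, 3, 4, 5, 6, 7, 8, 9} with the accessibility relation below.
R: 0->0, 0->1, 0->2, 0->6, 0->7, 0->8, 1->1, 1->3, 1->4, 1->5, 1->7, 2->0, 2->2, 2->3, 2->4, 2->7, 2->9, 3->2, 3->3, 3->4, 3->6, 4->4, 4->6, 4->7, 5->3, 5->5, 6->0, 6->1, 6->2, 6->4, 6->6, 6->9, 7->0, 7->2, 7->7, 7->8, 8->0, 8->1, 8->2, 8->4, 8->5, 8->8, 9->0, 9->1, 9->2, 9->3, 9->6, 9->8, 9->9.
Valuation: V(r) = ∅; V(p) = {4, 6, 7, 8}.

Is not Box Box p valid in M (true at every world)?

Recall that Box ψ holds at a world iff ψ holds at every accessible world, and Dia ψ holds iff ψ holds at some accessible world.
Let φ = not Box Box p. Evaluate φ at each world:
  0 (successors {0, 1, 2, 6, 7, 8}): φ is true.
  1 (successors {1, 3, 4, 5, 7}): φ is true.
  2 (successors {0, 2, 3, 4, 7, 9}): φ is true.
  3 (successors {2, 3, 4, 6}): φ is true.
  4 (successors {4, 6, 7}): φ is true.
  5 (successors {3, 5}): φ is true.
  6 (successors {0, 1, 2, 4, 6, 9}): φ is true.
  7 (successors {0, 2, 7, 8}): φ is true.
  8 (successors {0, 1, 2, 4, 5, 8}): φ is true.
  9 (successors {0, 1, 2, 3, 6, 8, 9}): φ is true.
For instance, at 4:
  At 4: Box Box p is false, so not Box Box p is true.
    At 4: Box Box p requires Box p at every successor {4, 6, 7}.
      Box p fails at 6, so Box Box p is false at 4.

Yes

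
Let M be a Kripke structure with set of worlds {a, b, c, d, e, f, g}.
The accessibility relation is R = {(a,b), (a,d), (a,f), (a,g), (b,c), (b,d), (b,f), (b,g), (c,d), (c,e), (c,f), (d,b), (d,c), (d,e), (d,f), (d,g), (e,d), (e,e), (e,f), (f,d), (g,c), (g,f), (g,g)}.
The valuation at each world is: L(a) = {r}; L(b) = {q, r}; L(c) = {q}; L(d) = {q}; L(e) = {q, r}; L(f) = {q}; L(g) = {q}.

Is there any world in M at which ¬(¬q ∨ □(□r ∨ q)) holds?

Let φ = ¬(¬q ∨ □(□r ∨ q)). Evaluate φ at each world:
  a (successors {b, d, f, g}): φ is false.
  b (successors {c, d, f, g}): φ is false.
  c (successors {d, e, f}): φ is false.
  d (successors {b, c, e, f, g}): φ is false.
  e (successors {d, e, f}): φ is false.
  f (successors {d}): φ is false.
  g (successors {c, f, g}): φ is false.
For instance, at a:
  At a: ¬q ∨ □(□r ∨ q) is true, so ¬(¬q ∨ □(□r ∨ q)) is false.
    At a: ¬q is true, □(□r ∨ q) is true, so ¬q ∨ □(□r ∨ q) is true.
      At a: □(□r ∨ q) requires □r ∨ q at every successor {b, d, f, g}.
        At b: □r ∨ q is true.
        At d: □r ∨ q is true.
        At f: □r ∨ q is true.
        At g: □r ∨ q is true.
      So □(□r ∨ q) is true at a.

No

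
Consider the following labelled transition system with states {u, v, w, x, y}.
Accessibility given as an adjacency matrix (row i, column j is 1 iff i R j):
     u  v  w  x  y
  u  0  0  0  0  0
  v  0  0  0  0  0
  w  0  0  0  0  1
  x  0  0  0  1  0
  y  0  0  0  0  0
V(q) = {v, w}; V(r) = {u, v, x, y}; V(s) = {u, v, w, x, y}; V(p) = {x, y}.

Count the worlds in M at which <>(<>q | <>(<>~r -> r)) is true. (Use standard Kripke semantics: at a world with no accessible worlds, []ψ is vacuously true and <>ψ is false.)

1

Let φ = <>(<>q | <>(<>~r -> r)). Evaluate φ at each world:
  u (successors ∅): φ is false.
  v (successors ∅): φ is false.
  w (successors {y}): φ is false.
  x (successors {x}): φ is true.
  y (successors ∅): φ is false.
For instance, at w:
  At w: <>(<>q | <>(<>~r -> r)) requires <>q | <>(<>~r -> r) at some successor in {y}.
    At y: <>q | <>(<>~r -> r) is false.
  So <>(<>q | <>(<>~r -> r)) is false at w.
Satisfying worlds: {x}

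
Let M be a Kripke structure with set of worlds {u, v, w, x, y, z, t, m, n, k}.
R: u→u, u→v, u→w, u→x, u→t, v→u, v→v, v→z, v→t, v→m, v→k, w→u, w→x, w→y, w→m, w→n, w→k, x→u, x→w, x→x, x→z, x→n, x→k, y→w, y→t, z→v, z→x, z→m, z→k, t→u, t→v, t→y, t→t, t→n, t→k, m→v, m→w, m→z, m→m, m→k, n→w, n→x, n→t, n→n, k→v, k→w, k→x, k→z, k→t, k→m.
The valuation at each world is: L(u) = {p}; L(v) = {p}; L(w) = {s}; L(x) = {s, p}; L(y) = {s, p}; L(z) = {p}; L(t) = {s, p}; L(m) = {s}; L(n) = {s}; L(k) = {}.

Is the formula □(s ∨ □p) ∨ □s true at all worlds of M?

No

Let φ = □(s ∨ □p) ∨ □s. Evaluate φ at each world:
  u (successors {u, v, w, x, t}): φ is false.
  v (successors {u, v, z, t, m, k}): φ is false.
  w (successors {u, x, y, m, n, k}): φ is false.
  x (successors {u, w, x, z, n, k}): φ is false.
  y (successors {w, t}): φ is true.
  z (successors {v, x, m, k}): φ is false.
  t (successors {u, v, y, t, n, k}): φ is false.
  m (successors {v, w, z, m, k}): φ is false.
  n (successors {w, x, t, n}): φ is true.
  k (successors {v, w, x, z, t, m}): φ is false.
Detail at u (counterexample):
  At u: □(s ∨ □p) is false, □s is false, so □(s ∨ □p) ∨ □s is false.
    At u: □(s ∨ □p) requires s ∨ □p at every successor {u, v, w, x, t}.
      s ∨ □p fails at u, so □(s ∨ □p) is false at u.
    At u: □s requires s at every successor {u, v, w, x, t}.
      s fails at u, so □s is false at u.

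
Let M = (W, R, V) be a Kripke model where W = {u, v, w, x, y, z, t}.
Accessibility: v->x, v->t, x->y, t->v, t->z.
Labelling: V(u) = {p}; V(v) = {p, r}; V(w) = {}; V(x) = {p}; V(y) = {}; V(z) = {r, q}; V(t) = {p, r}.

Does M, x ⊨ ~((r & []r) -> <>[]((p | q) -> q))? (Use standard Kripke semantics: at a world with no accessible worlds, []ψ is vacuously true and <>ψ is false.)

At x: (r & []r) -> <>[]((p | q) -> q) is true, so ~((r & []r) -> <>[]((p | q) -> q)) is false.
  At x: r & []r is false, <>[]((p | q) -> q) is true, so (r & []r) -> <>[]((p | q) -> q) is true.
    At x: r is false, []r is false, so r & []r is false.
      At x: []r requires r at every successor {y}.
        r fails at y, so []r is false at x.
    At x: <>[]((p | q) -> q) requires []((p | q) -> q) at some successor in {y}.
      []((p | q) -> q) holds at y, so <>[]((p | q) -> q) is true at x.

No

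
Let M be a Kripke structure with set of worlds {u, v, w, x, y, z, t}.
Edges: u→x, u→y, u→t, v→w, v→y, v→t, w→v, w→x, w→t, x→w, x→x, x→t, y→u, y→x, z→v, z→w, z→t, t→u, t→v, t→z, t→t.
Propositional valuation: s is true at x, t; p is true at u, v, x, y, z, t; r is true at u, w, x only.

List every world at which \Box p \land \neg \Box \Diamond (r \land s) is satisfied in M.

Let φ = \Box p \land \neg \Box \Diamond (r \land s). Evaluate φ at each world:
  u (successors {x, y, t}): φ is true.
  v (successors {w, y, t}): φ is false.
  w (successors {v, x, t}): φ is true.
  x (successors {w, x, t}): φ is false.
  y (successors {u, x}): φ is false.
  z (successors {v, w, t}): φ is false.
  t (successors {u, v, z, t}): φ is true.
For instance, at w:
  At w: \Box p is true, \neg \Box \Diamond (r \land s) is true, so \Box p \land \neg \Box \Diamond (r \land s) is true.
    At w: \Box p requires p at every successor {v, x, t}.
      At v: p is true.
      At x: p is true.
      At t: p is true.
    So \Box p is true at w.
    At w: \Box \Diamond (r \land s) is false, so \neg \Box \Diamond (r \land s) is true.
      At w: \Box \Diamond (r \land s) requires \Diamond (r \land s) at every successor {v, x, t}.
        \Diamond (r \land s) fails at v, so \Box \Diamond (r \land s) is false at w.
Satisfying worlds: {u, w, t}

u, w, t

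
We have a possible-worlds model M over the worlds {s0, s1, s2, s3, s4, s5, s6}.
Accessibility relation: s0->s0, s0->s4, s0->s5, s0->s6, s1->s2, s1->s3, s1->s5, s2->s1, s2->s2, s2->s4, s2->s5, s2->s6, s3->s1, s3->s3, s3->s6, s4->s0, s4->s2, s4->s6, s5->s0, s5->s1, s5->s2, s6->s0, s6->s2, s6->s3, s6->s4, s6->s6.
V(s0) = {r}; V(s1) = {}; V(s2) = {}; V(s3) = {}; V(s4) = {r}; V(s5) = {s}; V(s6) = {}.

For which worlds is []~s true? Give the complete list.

s3, s4, s5, s6

Recall that []ψ holds at a world iff ψ holds at every accessible world, and <>ψ holds iff ψ holds at some accessible world.
Let φ = []~s. Evaluate φ at each world:
  s0 (successors {s0, s4, s5, s6}): φ is false.
  s1 (successors {s2, s3, s5}): φ is false.
  s2 (successors {s1, s2, s4, s5, s6}): φ is false.
  s3 (successors {s1, s3, s6}): φ is true.
  s4 (successors {s0, s2, s6}): φ is true.
  s5 (successors {s0, s1, s2}): φ is true.
  s6 (successors {s0, s2, s3, s4, s6}): φ is true.
For instance, at s2:
  At s2: []~s requires ~s at every successor {s1, s2, s4, s5, s6}.
    ~s fails at s5, so []~s is false at s2.
Satisfying worlds: {s3, s4, s5, s6}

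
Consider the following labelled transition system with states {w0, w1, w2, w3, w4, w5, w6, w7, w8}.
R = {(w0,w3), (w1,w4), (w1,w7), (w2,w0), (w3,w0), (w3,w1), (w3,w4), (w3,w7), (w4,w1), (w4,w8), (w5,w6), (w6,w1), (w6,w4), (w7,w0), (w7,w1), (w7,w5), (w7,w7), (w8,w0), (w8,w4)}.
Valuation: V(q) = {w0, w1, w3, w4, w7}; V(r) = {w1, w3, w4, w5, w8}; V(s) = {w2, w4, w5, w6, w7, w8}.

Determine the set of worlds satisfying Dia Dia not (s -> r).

w0, w1, w3, w4, w6, w7

Let φ = Dia Dia not (s -> r). Evaluate φ at each world:
  w0 (successors {w3}): φ is true.
  w1 (successors {w4, w7}): φ is true.
  w2 (successors {w0}): φ is false.
  w3 (successors {w0, w1, w4, w7}): φ is true.
  w4 (successors {w1, w8}): φ is true.
  w5 (successors {w6}): φ is false.
  w6 (successors {w1, w4}): φ is true.
  w7 (successors {w0, w1, w5, w7}): φ is true.
  w8 (successors {w0, w4}): φ is false.
For instance, at w3:
  At w3: Dia Dia not (s -> r) requires Dia not (s -> r) at some successor in {w0, w1, w4, w7}.
    Dia not (s -> r) holds at w1, so Dia Dia not (s -> r) is true at w3.
      At w1: Dia not (s -> r) requires not (s -> r) at some successor in {w4, w7}.
        not (s -> r) holds at w7, so Dia not (s -> r) is true at w1.
Satisfying worlds: {w0, w1, w3, w4, w6, w7}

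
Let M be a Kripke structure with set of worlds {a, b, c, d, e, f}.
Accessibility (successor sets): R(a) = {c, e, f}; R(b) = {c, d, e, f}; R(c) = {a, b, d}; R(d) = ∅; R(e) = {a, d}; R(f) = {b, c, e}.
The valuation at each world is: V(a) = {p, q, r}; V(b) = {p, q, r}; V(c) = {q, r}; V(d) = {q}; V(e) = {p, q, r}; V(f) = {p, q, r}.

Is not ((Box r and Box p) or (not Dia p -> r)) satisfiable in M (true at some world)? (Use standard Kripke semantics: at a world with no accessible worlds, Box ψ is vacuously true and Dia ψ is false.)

No

Recall that Box ψ holds at a world iff ψ holds at every accessible world, and Dia ψ holds iff ψ holds at some accessible world.
Let φ = not ((Box r and Box p) or (not Dia p -> r)). Evaluate φ at each world:
  a (successors {c, e, f}): φ is false.
  b (successors {c, d, e, f}): φ is false.
  c (successors {a, b, d}): φ is false.
  d (successors ∅): φ is false.
  e (successors {a, d}): φ is false.
  f (successors {b, c, e}): φ is false.
For instance, at c:
  At c: (Box r and Box p) or (not Dia p -> r) is true, so not ((Box r and Box p) or (not Dia p -> r)) is false.
    At c: Box r and Box p is false, not Dia p -> r is true, so (Box r and Box p) or (not Dia p -> r) is true.
      At c: Box r is false, Box p is false, so Box r and Box p is false.
      At c: not Dia p is false, r is true, so not Dia p -> r is true.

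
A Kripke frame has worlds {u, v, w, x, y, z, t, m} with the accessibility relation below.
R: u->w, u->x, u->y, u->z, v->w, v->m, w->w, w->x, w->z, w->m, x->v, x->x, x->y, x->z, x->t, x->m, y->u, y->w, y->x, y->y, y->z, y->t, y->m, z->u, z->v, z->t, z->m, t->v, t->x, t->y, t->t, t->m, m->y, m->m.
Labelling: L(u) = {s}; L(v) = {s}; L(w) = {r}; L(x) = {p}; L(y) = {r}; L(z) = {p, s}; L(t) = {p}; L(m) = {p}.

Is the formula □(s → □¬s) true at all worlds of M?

Let φ = □(s → □¬s). Evaluate φ at each world:
  u (successors {w, x, y, z}): φ is false.
  v (successors {w, m}): φ is true.
  w (successors {w, x, z, m}): φ is false.
  x (successors {v, x, y, z, t, m}): φ is false.
  y (successors {u, w, x, y, z, t, m}): φ is false.
  z (successors {u, v, t, m}): φ is false.
  t (successors {v, x, y, t, m}): φ is true.
  m (successors {y, m}): φ is true.
Detail at u (counterexample):
  At u: □(s → □¬s) requires s → □¬s at every successor {w, x, y, z}.
    s → □¬s fails at z, so □(s → □¬s) is false at u.
      At z: s is true, □¬s is false, so s → □¬s is false.

No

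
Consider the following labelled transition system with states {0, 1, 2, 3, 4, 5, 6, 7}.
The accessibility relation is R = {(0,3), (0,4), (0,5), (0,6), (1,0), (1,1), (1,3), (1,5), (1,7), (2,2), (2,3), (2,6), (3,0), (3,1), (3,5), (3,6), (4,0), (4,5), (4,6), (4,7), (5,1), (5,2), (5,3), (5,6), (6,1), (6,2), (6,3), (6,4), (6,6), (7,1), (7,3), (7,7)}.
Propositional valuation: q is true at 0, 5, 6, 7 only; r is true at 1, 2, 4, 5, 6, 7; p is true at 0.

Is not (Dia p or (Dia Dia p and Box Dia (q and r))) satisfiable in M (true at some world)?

No

Let φ = not (Dia p or (Dia Dia p and Box Dia (q and r))). Evaluate φ at each world:
  0 (successors {3, 4, 5, 6}): φ is false.
  1 (successors {0, 1, 3, 5, 7}): φ is false.
  2 (successors {2, 3, 6}): φ is false.
  3 (successors {0, 1, 5, 6}): φ is false.
  4 (successors {0, 5, 6, 7}): φ is false.
  5 (successors {1, 2, 3, 6}): φ is false.
  6 (successors {1, 2, 3, 4, 6}): φ is false.
  7 (successors {1, 3, 7}): φ is false.
For instance, at 1:
  At 1: Dia p or (Dia Dia p and Box Dia (q and r)) is true, so not (Dia p or (Dia Dia p and Box Dia (q and r))) is false.
    At 1: Dia p is true, Dia Dia p and Box Dia (q and r) is true, so Dia p or (Dia Dia p and Box Dia (q and r)) is true.
      At 1: Dia p requires p at some successor in {0, 1, 3, 5, 7}.
        p holds at 0, so Dia p is true at 1.
      At 1: Dia Dia p is true, Box Dia (q and r) is true, so Dia Dia p and Box Dia (q and r) is true.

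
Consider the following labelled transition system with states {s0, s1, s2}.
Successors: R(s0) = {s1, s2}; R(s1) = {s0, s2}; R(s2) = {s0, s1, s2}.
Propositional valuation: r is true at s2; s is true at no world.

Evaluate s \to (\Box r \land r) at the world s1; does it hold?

Yes

Recall that \Box ψ holds at a world iff ψ holds at every accessible world, and \Diamond ψ holds iff ψ holds at some accessible world.
At s1: s is false, \Box r \land r is false, so s \to (\Box r \land r) is true.
  At s1: \Box r is false, r is false, so \Box r \land r is false.
    At s1: \Box r requires r at every successor {s0, s2}.
      r fails at s0, so \Box r is false at s1.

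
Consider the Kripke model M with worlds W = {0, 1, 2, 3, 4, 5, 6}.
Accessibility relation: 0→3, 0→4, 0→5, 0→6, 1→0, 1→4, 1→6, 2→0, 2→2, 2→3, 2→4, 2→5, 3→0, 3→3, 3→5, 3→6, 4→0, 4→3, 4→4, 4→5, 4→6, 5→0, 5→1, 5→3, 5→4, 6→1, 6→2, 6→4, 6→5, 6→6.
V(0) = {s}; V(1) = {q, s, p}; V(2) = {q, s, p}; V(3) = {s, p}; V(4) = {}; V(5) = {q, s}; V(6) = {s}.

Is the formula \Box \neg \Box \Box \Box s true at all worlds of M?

Recall that \Box ψ holds at a world iff ψ holds at every accessible world, and \Diamond ψ holds iff ψ holds at some accessible world.
Let φ = \Box \neg \Box \Box \Box s. Evaluate φ at each world:
  0 (successors {3, 4, 5, 6}): φ is true.
  1 (successors {0, 4, 6}): φ is true.
  2 (successors {0, 2, 3, 4, 5}): φ is true.
  3 (successors {0, 3, 5, 6}): φ is true.
  4 (successors {0, 3, 4, 5, 6}): φ is true.
  5 (successors {0, 1, 3, 4}): φ is true.
  6 (successors {1, 2, 4, 5, 6}): φ is true.
For instance, at 5:
  At 5: \Box \neg \Box \Box \Box s requires \neg \Box \Box \Box s at every successor {0, 1, 3, 4}.
    At 0: \neg \Box \Box \Box s is true.
    At 1: \neg \Box \Box \Box s is true.
    At 3: \neg \Box \Box \Box s is true.
    At 4: \neg \Box \Box \Box s is true.
  So \Box \neg \Box \Box \Box s is true at 5.

Yes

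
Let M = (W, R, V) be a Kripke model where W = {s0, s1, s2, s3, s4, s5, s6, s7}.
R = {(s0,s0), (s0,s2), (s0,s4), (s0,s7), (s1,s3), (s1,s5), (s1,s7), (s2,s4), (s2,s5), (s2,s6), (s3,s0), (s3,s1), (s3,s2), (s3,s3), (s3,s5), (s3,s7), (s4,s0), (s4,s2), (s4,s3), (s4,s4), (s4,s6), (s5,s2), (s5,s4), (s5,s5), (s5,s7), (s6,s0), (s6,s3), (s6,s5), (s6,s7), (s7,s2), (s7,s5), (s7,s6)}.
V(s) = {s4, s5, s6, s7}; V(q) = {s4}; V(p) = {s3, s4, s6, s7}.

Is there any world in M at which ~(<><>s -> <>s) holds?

No

Recall that <>ψ holds at a world iff ψ holds at some accessible world.
Let φ = ~(<><>s -> <>s). Evaluate φ at each world:
  s0 (successors {s0, s2, s4, s7}): φ is false.
  s1 (successors {s3, s5, s7}): φ is false.
  s2 (successors {s4, s5, s6}): φ is false.
  s3 (successors {s0, s1, s2, s3, s5, s7}): φ is false.
  s4 (successors {s0, s2, s3, s4, s6}): φ is false.
  s5 (successors {s2, s4, s5, s7}): φ is false.
  s6 (successors {s0, s3, s5, s7}): φ is false.
  s7 (successors {s2, s5, s6}): φ is false.
For instance, at s1:
  At s1: <><>s -> <>s is true, so ~(<><>s -> <>s) is false.
    At s1: <><>s is true, <>s is true, so <><>s -> <>s is true.
      At s1: <><>s requires <>s at some successor in {s3, s5, s7}.
        <>s holds at s3, so <><>s is true at s1.
      At s1: <>s requires s at some successor in {s3, s5, s7}.
        s holds at s5, so <>s is true at s1.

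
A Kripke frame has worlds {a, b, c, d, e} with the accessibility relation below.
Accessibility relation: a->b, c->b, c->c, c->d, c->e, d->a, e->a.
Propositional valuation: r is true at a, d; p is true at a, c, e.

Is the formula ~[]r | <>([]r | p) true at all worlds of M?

No

Let φ = ~[]r | <>([]r | p). Evaluate φ at each world:
  a (successors {b}): φ is true.
  b (successors ∅): φ is false.
  c (successors {b, c, d, e}): φ is true.
  d (successors {a}): φ is true.
  e (successors {a}): φ is true.
Detail at b (counterexample):
  At b: ~[]r is false, <>([]r | p) is false, so ~[]r | <>([]r | p) is false.
    At b: []r is true, so ~[]r is false.
      At b: no accessible worlds, so []r holds vacuously.
    At b: no accessible worlds, so <>([]r | p) is false.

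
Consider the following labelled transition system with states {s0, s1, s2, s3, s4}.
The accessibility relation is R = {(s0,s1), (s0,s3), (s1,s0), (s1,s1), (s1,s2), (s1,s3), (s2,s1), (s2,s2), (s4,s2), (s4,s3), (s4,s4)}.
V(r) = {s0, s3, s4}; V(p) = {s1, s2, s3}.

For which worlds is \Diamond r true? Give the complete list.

Recall that \Diamond ψ holds at a world iff ψ holds at some accessible world.
Let φ = \Diamond r. Evaluate φ at each world:
  s0 (successors {s1, s3}): φ is true.
  s1 (successors {s0, s1, s2, s3}): φ is true.
  s2 (successors {s1, s2}): φ is false.
  s3 (successors ∅): φ is false.
  s4 (successors {s2, s3, s4}): φ is true.
For instance, at s4:
  At s4: \Diamond r requires r at some successor in {s2, s3, s4}.
    r holds at s3, so \Diamond r is true at s4.
Satisfying worlds: {s0, s1, s4}

s0, s1, s4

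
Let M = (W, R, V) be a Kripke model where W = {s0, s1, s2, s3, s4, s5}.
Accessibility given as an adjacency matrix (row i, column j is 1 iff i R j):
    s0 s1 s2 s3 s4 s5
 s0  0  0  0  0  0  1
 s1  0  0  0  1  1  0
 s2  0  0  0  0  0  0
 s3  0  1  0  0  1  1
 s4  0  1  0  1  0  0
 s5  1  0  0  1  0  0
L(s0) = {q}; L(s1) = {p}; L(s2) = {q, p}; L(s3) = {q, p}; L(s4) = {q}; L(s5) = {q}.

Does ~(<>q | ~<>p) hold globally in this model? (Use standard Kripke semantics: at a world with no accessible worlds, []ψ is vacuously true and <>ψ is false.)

No

Recall that <>ψ holds at a world iff ψ holds at some accessible world.
Let φ = ~(<>q | ~<>p). Evaluate φ at each world:
  s0 (successors {s5}): φ is false.
  s1 (successors {s3, s4}): φ is false.
  s2 (successors ∅): φ is false.
  s3 (successors {s1, s4, s5}): φ is false.
  s4 (successors {s1, s3}): φ is false.
  s5 (successors {s0, s3}): φ is false.
Detail at s0 (counterexample):
  At s0: <>q | ~<>p is true, so ~(<>q | ~<>p) is false.
    At s0: <>q is true, ~<>p is true, so <>q | ~<>p is true.
      At s0: <>q requires q at some successor in {s5}.
        q holds at s5, so <>q is true at s0.
      At s0: <>p is false, so ~<>p is true.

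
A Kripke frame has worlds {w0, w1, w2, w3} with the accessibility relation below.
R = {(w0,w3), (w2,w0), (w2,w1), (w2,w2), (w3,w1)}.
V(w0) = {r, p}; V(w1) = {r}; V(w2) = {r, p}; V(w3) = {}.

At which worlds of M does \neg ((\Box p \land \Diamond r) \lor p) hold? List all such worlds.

Let φ = \neg ((\Box p \land \Diamond r) \lor p). Evaluate φ at each world:
  w0 (successors {w3}): φ is false.
  w1 (successors ∅): φ is true.
  w2 (successors {w0, w1, w2}): φ is false.
  w3 (successors {w1}): φ is true.
For instance, at w0:
  At w0: (\Box p \land \Diamond r) \lor p is true, so \neg ((\Box p \land \Diamond r) \lor p) is false.
    At w0: \Box p \land \Diamond r is false, p is true, so (\Box p \land \Diamond r) \lor p is true.
      At w0: \Box p is false, \Diamond r is false, so \Box p \land \Diamond r is false.
Satisfying worlds: {w1, w3}

w1, w3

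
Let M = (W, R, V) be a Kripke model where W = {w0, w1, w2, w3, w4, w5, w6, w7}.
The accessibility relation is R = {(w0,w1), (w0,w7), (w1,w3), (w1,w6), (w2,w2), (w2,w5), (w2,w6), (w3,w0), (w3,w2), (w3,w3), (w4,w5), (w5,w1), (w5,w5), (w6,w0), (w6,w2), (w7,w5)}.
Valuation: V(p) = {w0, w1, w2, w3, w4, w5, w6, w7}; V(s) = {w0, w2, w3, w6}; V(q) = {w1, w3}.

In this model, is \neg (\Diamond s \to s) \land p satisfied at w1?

Recall that \Diamond ψ holds at a world iff ψ holds at some accessible world.
At w1: \neg (\Diamond s \to s) is true, p is true, so \neg (\Diamond s \to s) \land p is true.
  At w1: \Diamond s \to s is false, so \neg (\Diamond s \to s) is true.
    At w1: \Diamond s is true, s is false, so \Diamond s \to s is false.
      At w1: \Diamond s requires s at some successor in {w3, w6}.
        s holds at w3, so \Diamond s is true at w1.

Yes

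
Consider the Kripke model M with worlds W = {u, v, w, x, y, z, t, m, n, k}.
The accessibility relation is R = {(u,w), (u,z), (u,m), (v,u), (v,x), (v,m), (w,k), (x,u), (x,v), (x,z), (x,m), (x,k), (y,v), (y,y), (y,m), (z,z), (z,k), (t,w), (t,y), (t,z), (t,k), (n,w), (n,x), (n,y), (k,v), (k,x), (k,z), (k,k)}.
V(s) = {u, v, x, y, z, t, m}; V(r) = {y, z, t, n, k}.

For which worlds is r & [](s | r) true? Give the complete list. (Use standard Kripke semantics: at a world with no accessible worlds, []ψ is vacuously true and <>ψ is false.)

y, z, k

Let φ = r & [](s | r). Evaluate φ at each world:
  u (successors {w, z, m}): φ is false.
  v (successors {u, x, m}): φ is false.
  w (successors {k}): φ is false.
  x (successors {u, v, z, m, k}): φ is false.
  y (successors {v, y, m}): φ is true.
  z (successors {z, k}): φ is true.
  t (successors {w, y, z, k}): φ is false.
  m (successors ∅): φ is false.
  n (successors {w, x, y}): φ is false.
  k (successors {v, x, z, k}): φ is true.
For instance, at w:
  At w: r is false, [](s | r) is true, so r & [](s | r) is false.
    At w: [](s | r) requires s | r at every successor {k}.
      At k: s | r is true.
    So [](s | r) is true at w.
Satisfying worlds: {y, z, k}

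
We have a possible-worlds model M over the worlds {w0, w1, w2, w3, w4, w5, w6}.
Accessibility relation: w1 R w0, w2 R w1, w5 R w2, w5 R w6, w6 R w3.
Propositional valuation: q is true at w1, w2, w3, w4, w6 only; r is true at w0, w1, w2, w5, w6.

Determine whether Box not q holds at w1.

At w1: Box not q requires not q at every successor {w0}.
  At w0: not q is true.
So Box not q is true at w1.

Yes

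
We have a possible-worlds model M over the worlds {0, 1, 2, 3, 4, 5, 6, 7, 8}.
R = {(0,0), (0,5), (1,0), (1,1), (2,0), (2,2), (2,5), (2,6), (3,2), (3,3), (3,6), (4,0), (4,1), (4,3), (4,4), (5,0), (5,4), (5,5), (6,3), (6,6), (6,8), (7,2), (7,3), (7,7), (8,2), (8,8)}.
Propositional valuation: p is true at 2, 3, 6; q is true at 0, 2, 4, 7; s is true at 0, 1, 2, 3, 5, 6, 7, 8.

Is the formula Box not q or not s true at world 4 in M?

Yes

At 4: Box not q is false, not s is true, so Box not q or not s is true.
  At 4: Box not q requires not q at every successor {0, 1, 3, 4}.
    not q fails at 0, so Box not q is false at 4.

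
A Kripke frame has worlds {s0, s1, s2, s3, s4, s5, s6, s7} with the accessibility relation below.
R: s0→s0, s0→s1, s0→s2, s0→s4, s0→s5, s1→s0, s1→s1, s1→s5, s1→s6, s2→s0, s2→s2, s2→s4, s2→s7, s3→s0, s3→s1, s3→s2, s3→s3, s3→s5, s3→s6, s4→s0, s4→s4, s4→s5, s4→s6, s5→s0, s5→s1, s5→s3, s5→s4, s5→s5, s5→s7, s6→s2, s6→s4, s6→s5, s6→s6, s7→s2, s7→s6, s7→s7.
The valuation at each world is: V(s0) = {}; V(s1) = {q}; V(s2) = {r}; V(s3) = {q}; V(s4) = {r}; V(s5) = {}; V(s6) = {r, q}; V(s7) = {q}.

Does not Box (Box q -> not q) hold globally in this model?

No

Let φ = not Box (Box q -> not q). Evaluate φ at each world:
  s0 (successors {s0, s1, s2, s4, s5}): φ is false.
  s1 (successors {s0, s1, s5, s6}): φ is false.
  s2 (successors {s0, s2, s4, s7}): φ is false.
  s3 (successors {s0, s1, s2, s3, s5, s6}): φ is false.
  s4 (successors {s0, s4, s5, s6}): φ is false.
  s5 (successors {s0, s1, s3, s4, s5, s7}): φ is false.
  s6 (successors {s2, s4, s5, s6}): φ is false.
  s7 (successors {s2, s6, s7}): φ is false.
Detail at s0 (counterexample):
  At s0: Box (Box q -> not q) is true, so not Box (Box q -> not q) is false.
    At s0: Box (Box q -> not q) requires Box q -> not q at every successor {s0, s1, s2, s4, s5}.
      At s0: Box q -> not q is true.
      At s1: Box q -> not q is true.
      At s2: Box q -> not q is true.
      At s4: Box q -> not q is true.
      At s5: Box q -> not q is true.
    So Box (Box q -> not q) is true at s0.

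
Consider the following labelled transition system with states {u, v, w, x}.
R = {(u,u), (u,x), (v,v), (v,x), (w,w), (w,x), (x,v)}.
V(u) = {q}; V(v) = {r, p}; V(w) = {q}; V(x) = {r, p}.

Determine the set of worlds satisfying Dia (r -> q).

u, w

Let φ = Dia (r -> q). Evaluate φ at each world:
  u (successors {u, x}): φ is true.
  v (successors {v, x}): φ is false.
  w (successors {w, x}): φ is true.
  x (successors {v}): φ is false.
For instance, at w:
  At w: Dia (r -> q) requires r -> q at some successor in {w, x}.
    r -> q holds at w, so Dia (r -> q) is true at w.
Satisfying worlds: {u, w}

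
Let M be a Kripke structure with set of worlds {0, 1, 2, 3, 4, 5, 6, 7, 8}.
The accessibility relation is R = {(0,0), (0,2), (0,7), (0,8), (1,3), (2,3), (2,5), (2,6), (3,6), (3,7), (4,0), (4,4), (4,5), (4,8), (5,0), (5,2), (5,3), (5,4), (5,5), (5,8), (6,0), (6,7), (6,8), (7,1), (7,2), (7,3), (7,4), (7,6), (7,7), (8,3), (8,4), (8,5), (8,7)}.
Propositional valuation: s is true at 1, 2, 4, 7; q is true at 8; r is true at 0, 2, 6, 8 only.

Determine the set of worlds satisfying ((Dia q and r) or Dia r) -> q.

Let φ = ((Dia q and r) or Dia r) -> q. Evaluate φ at each world:
  0 (successors {0, 2, 7, 8}): φ is false.
  1 (successors {3}): φ is true.
  2 (successors {3, 5, 6}): φ is false.
  3 (successors {6, 7}): φ is false.
  4 (successors {0, 4, 5, 8}): φ is false.
  5 (successors {0, 2, 3, 4, 5, 8}): φ is false.
  6 (successors {0, 7, 8}): φ is false.
  7 (successors {1, 2, 3, 4, 6, 7}): φ is false.
  8 (successors {3, 4, 5, 7}): φ is true.
For instance, at 2:
  At 2: (Dia q and r) or Dia r is true, q is false, so ((Dia q and r) or Dia r) -> q is false.
    At 2: Dia q and r is false, Dia r is true, so (Dia q and r) or Dia r is true.
      At 2: Dia q is false, r is true, so Dia q and r is false.
      At 2: Dia r requires r at some successor in {3, 5, 6}.
        r holds at 6, so Dia r is true at 2.
Satisfying worlds: {1, 8}

1, 8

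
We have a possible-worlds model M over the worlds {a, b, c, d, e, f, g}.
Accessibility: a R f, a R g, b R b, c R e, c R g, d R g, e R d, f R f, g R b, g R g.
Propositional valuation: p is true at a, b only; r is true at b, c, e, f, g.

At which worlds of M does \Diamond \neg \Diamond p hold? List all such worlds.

a, c, e, f

Let φ = \Diamond \neg \Diamond p. Evaluate φ at each world:
  a (successors {f, g}): φ is true.
  b (successors {b}): φ is false.
  c (successors {e, g}): φ is true.
  d (successors {g}): φ is false.
  e (successors {d}): φ is true.
  f (successors {f}): φ is true.
  g (successors {b, g}): φ is false.
For instance, at a:
  At a: \Diamond \neg \Diamond p requires \neg \Diamond p at some successor in {f, g}.
    \neg \Diamond p holds at f, so \Diamond \neg \Diamond p is true at a.
      At f: \Diamond p is false, so \neg \Diamond p is true.
Satisfying worlds: {a, c, e, f}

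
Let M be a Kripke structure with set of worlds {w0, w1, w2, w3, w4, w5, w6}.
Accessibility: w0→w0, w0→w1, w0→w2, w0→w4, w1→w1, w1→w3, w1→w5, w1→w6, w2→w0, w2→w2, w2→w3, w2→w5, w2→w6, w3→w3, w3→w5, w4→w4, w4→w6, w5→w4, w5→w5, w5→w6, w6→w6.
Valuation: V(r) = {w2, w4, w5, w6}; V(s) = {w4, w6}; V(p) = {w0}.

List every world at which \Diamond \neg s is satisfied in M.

Recall that \Diamond ψ holds at a world iff ψ holds at some accessible world.
Let φ = \Diamond \neg s. Evaluate φ at each world:
  w0 (successors {w0, w1, w2, w4}): φ is true.
  w1 (successors {w1, w3, w5, w6}): φ is true.
  w2 (successors {w0, w2, w3, w5, w6}): φ is true.
  w3 (successors {w3, w5}): φ is true.
  w4 (successors {w4, w6}): φ is false.
  w5 (successors {w4, w5, w6}): φ is true.
  w6 (successors {w6}): φ is false.
For instance, at w6:
  At w6: \Diamond \neg s requires \neg s at some successor in {w6}.
    At w6: \neg s is false.
  So \Diamond \neg s is false at w6.
Satisfying worlds: {w0, w1, w2, w3, w5}

w0, w1, w2, w3, w5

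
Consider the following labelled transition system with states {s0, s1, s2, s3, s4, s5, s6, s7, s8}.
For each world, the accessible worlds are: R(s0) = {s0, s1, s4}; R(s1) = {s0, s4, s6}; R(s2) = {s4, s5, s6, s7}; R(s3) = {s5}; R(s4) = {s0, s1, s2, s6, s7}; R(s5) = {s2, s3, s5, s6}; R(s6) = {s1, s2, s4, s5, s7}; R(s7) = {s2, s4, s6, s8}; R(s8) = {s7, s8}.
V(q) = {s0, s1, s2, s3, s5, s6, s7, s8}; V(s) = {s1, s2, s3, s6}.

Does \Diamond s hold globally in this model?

Let φ = \Diamond s. Evaluate φ at each world:
  s0 (successors {s0, s1, s4}): φ is true.
  s1 (successors {s0, s4, s6}): φ is true.
  s2 (successors {s4, s5, s6, s7}): φ is true.
  s3 (successors {s5}): φ is false.
  s4 (successors {s0, s1, s2, s6, s7}): φ is true.
  s5 (successors {s2, s3, s5, s6}): φ is true.
  s6 (successors {s1, s2, s4, s5, s7}): φ is true.
  s7 (successors {s2, s4, s6, s8}): φ is true.
  s8 (successors {s7, s8}): φ is false.
Detail at s3 (counterexample):
  At s3: \Diamond s requires s at some successor in {s5}.
    At s5: s is false.
  So \Diamond s is false at s3.

No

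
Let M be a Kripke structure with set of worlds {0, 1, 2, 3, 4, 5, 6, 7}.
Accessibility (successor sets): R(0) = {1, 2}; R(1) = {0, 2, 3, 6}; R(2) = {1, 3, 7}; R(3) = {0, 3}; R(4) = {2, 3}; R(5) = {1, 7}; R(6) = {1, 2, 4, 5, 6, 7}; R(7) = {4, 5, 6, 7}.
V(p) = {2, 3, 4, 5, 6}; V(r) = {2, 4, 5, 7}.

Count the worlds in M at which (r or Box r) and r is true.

4

Let φ = (r or Box r) and r. Evaluate φ at each world:
  0 (successors {1, 2}): φ is false.
  1 (successors {0, 2, 3, 6}): φ is false.
  2 (successors {1, 3, 7}): φ is true.
  3 (successors {0, 3}): φ is false.
  4 (successors {2, 3}): φ is true.
  5 (successors {1, 7}): φ is true.
  6 (successors {1, 2, 4, 5, 6, 7}): φ is false.
  7 (successors {4, 5, 6, 7}): φ is true.
For instance, at 5:
  At 5: r or Box r is true, r is true, so (r or Box r) and r is true.
    At 5: r is true, Box r is false, so r or Box r is true.
      At 5: Box r requires r at every successor {1, 7}.
        r fails at 1, so Box r is false at 5.
Satisfying worlds: {2, 4, 5, 7}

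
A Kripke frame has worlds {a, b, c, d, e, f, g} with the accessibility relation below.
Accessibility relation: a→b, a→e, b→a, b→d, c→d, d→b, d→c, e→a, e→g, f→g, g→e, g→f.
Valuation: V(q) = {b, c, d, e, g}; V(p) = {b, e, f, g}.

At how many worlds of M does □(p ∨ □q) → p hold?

4

Let φ = □(p ∨ □q) → p. Evaluate φ at each world:
  a (successors {b, e}): φ is false.
  b (successors {a, d}): φ is true.
  c (successors {d}): φ is false.
  d (successors {b, c}): φ is false.
  e (successors {a, g}): φ is true.
  f (successors {g}): φ is true.
  g (successors {e, f}): φ is true.
For instance, at c:
  At c: □(p ∨ □q) is true, p is false, so □(p ∨ □q) → p is false.
    At c: □(p ∨ □q) requires p ∨ □q at every successor {d}.
      At d: p ∨ □q is true.
    So □(p ∨ □q) is true at c.
Satisfying worlds: {b, e, f, g}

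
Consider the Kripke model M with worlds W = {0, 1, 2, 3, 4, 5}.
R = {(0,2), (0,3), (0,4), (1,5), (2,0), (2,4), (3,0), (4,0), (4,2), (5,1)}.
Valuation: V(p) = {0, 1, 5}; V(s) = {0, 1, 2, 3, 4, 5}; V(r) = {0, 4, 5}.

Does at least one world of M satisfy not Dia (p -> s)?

Recall that Dia ψ holds at a world iff ψ holds at some accessible world.
Let φ = not Dia (p -> s). Evaluate φ at each world:
  0 (successors {2, 3, 4}): φ is false.
  1 (successors {5}): φ is false.
  2 (successors {0, 4}): φ is false.
  3 (successors {0}): φ is false.
  4 (successors {0, 2}): φ is false.
  5 (successors {1}): φ is false.
For instance, at 0:
  At 0: Dia (p -> s) is true, so not Dia (p -> s) is false.
    At 0: Dia (p -> s) requires p -> s at some successor in {2, 3, 4}.
      p -> s holds at 2, so Dia (p -> s) is true at 0.

No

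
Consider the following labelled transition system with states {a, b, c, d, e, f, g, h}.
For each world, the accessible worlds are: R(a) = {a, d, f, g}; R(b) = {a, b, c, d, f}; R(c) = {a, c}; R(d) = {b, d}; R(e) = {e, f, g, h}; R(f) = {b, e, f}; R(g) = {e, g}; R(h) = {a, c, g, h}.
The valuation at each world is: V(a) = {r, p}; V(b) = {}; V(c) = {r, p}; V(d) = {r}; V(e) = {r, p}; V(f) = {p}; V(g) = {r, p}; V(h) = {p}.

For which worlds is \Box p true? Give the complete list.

c, e, g, h

Let φ = \Box p. Evaluate φ at each world:
  a (successors {a, d, f, g}): φ is false.
  b (successors {a, b, c, d, f}): φ is false.
  c (successors {a, c}): φ is true.
  d (successors {b, d}): φ is false.
  e (successors {e, f, g, h}): φ is true.
  f (successors {b, e, f}): φ is false.
  g (successors {e, g}): φ is true.
  h (successors {a, c, g, h}): φ is true.
For instance, at g:
  At g: \Box p requires p at every successor {e, g}.
    At e: p is true.
    At g: p is true.
  So \Box p is true at g.
Satisfying worlds: {c, e, g, h}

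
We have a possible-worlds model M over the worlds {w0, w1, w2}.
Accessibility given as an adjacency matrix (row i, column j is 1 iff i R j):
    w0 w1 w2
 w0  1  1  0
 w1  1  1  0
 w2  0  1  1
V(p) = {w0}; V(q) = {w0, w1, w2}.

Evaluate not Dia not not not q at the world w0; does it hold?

Recall that Dia ψ holds at a world iff ψ holds at some accessible world.
At w0: Dia not not not q is false, so not Dia not not not q is true.
  At w0: Dia not not not q requires not not not q at some successor in {w0, w1}.
    At w0: not not not q is false.
    At w1: not not not q is false.
  So Dia not not not q is false at w0.

Yes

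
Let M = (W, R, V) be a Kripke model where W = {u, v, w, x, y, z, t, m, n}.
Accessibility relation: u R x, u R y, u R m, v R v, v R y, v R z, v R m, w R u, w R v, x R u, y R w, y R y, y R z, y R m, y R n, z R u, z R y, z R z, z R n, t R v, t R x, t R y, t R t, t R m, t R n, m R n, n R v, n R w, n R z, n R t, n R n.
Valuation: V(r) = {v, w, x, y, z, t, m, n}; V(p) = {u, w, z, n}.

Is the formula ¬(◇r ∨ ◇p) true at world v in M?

At v: ◇r ∨ ◇p is true, so ¬(◇r ∨ ◇p) is false.
  At v: ◇r is true, ◇p is true, so ◇r ∨ ◇p is true.
    At v: ◇r requires r at some successor in {v, y, z, m}.
      r holds at v, so ◇r is true at v.
    At v: ◇p requires p at some successor in {v, y, z, m}.
      p holds at z, so ◇p is true at v.

No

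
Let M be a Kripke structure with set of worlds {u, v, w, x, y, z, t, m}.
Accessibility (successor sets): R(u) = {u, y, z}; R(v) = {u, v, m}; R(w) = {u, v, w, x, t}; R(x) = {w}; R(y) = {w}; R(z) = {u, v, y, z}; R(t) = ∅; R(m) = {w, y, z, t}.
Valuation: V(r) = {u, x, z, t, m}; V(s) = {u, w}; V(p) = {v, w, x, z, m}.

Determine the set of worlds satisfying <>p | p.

u, v, w, x, y, z, m

Recall that <>ψ holds at a world iff ψ holds at some accessible world.
Let φ = <>p | p. Evaluate φ at each world:
  u (successors {u, y, z}): φ is true.
  v (successors {u, v, m}): φ is true.
  w (successors {u, v, w, x, t}): φ is true.
  x (successors {w}): φ is true.
  y (successors {w}): φ is true.
  z (successors {u, v, y, z}): φ is true.
  t (successors ∅): φ is false.
  m (successors {w, y, z, t}): φ is true.
For instance, at w:
  At w: <>p is true, p is true, so <>p | p is true.
    At w: <>p requires p at some successor in {u, v, w, x, t}.
      p holds at v, so <>p is true at w.
Satisfying worlds: {u, v, w, x, y, z, m}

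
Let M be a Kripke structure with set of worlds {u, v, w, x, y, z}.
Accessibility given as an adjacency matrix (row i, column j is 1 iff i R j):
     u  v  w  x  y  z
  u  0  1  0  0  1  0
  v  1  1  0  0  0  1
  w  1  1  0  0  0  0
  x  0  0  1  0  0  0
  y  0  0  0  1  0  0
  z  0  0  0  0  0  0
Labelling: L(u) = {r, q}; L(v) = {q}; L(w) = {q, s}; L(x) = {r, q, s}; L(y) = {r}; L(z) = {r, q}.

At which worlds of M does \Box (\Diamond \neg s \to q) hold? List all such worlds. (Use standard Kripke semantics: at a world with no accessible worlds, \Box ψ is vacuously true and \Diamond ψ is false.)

u, v, w, x, y, z

Let φ = \Box (\Diamond \neg s \to q). Evaluate φ at each world:
  u (successors {v, y}): φ is true.
  v (successors {u, v, z}): φ is true.
  w (successors {u, v}): φ is true.
  x (successors {w}): φ is true.
  y (successors {x}): φ is true.
  z (successors ∅): φ is true.
For instance, at w:
  At w: \Box (\Diamond \neg s \to q) requires \Diamond \neg s \to q at every successor {u, v}.
      At u: \Diamond \neg s is true, q is true, so \Diamond \neg s \to q is true.
      At v: \Diamond \neg s is true, q is true, so \Diamond \neg s \to q is true.
  So \Box (\Diamond \neg s \to q) is true at w.
Satisfying worlds: {u, v, w, x, y, z}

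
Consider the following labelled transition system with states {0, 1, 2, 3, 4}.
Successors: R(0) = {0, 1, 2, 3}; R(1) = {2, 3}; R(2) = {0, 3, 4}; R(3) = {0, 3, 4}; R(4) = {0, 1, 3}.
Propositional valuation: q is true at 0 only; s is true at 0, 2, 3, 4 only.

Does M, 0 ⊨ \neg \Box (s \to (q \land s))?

Yes

Recall that \Box ψ holds at a world iff ψ holds at every accessible world, and \Diamond ψ holds iff ψ holds at some accessible world.
At 0: \Box (s \to (q \land s)) is false, so \neg \Box (s \to (q \land s)) is true.
  At 0: \Box (s \to (q \land s)) requires s \to (q \land s) at every successor {0, 1, 2, 3}.
    s \to (q \land s) fails at 2, so \Box (s \to (q \land s)) is false at 0.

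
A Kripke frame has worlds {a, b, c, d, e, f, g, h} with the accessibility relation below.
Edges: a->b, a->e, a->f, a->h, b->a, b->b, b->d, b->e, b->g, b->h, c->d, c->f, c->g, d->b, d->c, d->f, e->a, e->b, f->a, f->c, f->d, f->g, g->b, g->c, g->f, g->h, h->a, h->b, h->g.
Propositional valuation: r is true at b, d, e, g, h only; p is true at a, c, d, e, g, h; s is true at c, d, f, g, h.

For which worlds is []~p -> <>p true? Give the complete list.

a, b, c, d, e, f, g, h

Recall that []ψ holds at a world iff ψ holds at every accessible world, and <>ψ holds iff ψ holds at some accessible world.
Let φ = []~p -> <>p. Evaluate φ at each world:
  a (successors {b, e, f, h}): φ is true.
  b (successors {a, b, d, e, g, h}): φ is true.
  c (successors {d, f, g}): φ is true.
  d (successors {b, c, f}): φ is true.
  e (successors {a, b}): φ is true.
  f (successors {a, c, d, g}): φ is true.
  g (successors {b, c, f, h}): φ is true.
  h (successors {a, b, g}): φ is true.
For instance, at a:
  At a: []~p is false, <>p is true, so []~p -> <>p is true.
    At a: []~p requires ~p at every successor {b, e, f, h}.
      ~p fails at e, so []~p is false at a.
    At a: <>p requires p at some successor in {b, e, f, h}.
      p holds at e, so <>p is true at a.
Satisfying worlds: {a, b, c, d, e, f, g, h}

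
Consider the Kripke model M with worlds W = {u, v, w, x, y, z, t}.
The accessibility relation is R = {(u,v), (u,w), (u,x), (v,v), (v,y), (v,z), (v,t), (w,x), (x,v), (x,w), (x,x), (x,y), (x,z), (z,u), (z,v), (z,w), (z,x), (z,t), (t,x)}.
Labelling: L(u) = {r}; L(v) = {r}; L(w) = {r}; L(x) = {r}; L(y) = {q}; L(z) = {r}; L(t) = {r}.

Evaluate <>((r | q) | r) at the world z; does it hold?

Yes

Recall that <>ψ holds at a world iff ψ holds at some accessible world.
At z: <>((r | q) | r) requires (r | q) | r at some successor in {u, v, w, x, t}.
  (r | q) | r holds at u, so <>((r | q) | r) is true at z.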